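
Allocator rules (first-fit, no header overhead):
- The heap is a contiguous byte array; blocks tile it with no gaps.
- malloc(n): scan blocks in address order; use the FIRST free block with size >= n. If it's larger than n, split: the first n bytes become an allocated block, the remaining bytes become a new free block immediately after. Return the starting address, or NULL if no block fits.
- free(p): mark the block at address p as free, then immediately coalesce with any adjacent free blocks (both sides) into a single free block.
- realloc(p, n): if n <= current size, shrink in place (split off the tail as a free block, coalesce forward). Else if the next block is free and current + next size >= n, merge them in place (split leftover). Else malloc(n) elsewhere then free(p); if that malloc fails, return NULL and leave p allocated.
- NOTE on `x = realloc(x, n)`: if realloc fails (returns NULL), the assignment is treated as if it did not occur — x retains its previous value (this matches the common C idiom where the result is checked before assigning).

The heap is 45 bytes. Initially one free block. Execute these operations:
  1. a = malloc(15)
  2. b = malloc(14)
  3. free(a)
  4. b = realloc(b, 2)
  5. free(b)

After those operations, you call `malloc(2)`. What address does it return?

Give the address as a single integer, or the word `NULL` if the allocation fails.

Op 1: a = malloc(15) -> a = 0; heap: [0-14 ALLOC][15-44 FREE]
Op 2: b = malloc(14) -> b = 15; heap: [0-14 ALLOC][15-28 ALLOC][29-44 FREE]
Op 3: free(a) -> (freed a); heap: [0-14 FREE][15-28 ALLOC][29-44 FREE]
Op 4: b = realloc(b, 2) -> b = 15; heap: [0-14 FREE][15-16 ALLOC][17-44 FREE]
Op 5: free(b) -> (freed b); heap: [0-44 FREE]
malloc(2): first-fit scan over [0-44 FREE] -> 0

Answer: 0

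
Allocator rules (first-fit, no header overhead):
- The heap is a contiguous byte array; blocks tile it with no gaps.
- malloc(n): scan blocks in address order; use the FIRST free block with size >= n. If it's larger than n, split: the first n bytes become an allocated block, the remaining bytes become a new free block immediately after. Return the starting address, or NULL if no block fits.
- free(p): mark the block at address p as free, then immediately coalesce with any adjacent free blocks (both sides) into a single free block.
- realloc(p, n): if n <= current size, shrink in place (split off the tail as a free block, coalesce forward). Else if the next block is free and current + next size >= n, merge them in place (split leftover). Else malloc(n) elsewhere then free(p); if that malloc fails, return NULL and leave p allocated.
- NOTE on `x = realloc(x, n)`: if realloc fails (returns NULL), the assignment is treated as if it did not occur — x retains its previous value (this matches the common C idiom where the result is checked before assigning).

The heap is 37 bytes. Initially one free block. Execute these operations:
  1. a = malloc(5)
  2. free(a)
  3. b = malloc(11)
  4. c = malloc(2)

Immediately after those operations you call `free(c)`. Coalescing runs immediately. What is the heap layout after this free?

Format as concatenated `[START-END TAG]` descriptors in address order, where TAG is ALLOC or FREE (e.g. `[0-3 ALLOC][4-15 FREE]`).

Op 1: a = malloc(5) -> a = 0; heap: [0-4 ALLOC][5-36 FREE]
Op 2: free(a) -> (freed a); heap: [0-36 FREE]
Op 3: b = malloc(11) -> b = 0; heap: [0-10 ALLOC][11-36 FREE]
Op 4: c = malloc(2) -> c = 11; heap: [0-10 ALLOC][11-12 ALLOC][13-36 FREE]
free(c): c = 11 -> block [11-12 ALLOC]; mark free, coalesce with adjacent free neighbors -> [0-10 ALLOC][11-36 FREE]

Answer: [0-10 ALLOC][11-36 FREE]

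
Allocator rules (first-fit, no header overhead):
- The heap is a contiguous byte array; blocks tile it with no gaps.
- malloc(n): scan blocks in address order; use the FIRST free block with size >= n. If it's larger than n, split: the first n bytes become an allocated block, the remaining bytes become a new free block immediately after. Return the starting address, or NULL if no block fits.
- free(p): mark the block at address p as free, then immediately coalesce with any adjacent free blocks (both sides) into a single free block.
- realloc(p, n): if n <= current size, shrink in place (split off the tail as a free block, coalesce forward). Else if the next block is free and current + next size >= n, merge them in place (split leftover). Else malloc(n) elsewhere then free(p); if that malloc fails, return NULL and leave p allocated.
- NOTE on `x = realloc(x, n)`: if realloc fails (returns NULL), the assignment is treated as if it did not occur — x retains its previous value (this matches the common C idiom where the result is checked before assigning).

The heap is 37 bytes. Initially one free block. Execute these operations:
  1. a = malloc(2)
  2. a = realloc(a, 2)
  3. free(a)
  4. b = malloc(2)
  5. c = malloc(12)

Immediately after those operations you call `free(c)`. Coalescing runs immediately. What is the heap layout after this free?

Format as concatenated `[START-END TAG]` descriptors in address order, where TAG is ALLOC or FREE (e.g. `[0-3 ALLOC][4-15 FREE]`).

Op 1: a = malloc(2) -> a = 0; heap: [0-1 ALLOC][2-36 FREE]
Op 2: a = realloc(a, 2) -> a = 0; heap: [0-1 ALLOC][2-36 FREE]
Op 3: free(a) -> (freed a); heap: [0-36 FREE]
Op 4: b = malloc(2) -> b = 0; heap: [0-1 ALLOC][2-36 FREE]
Op 5: c = malloc(12) -> c = 2; heap: [0-1 ALLOC][2-13 ALLOC][14-36 FREE]
free(c): c = 2 -> block [2-13 ALLOC]; mark free, coalesce with adjacent free neighbors -> [0-1 ALLOC][2-36 FREE]

Answer: [0-1 ALLOC][2-36 FREE]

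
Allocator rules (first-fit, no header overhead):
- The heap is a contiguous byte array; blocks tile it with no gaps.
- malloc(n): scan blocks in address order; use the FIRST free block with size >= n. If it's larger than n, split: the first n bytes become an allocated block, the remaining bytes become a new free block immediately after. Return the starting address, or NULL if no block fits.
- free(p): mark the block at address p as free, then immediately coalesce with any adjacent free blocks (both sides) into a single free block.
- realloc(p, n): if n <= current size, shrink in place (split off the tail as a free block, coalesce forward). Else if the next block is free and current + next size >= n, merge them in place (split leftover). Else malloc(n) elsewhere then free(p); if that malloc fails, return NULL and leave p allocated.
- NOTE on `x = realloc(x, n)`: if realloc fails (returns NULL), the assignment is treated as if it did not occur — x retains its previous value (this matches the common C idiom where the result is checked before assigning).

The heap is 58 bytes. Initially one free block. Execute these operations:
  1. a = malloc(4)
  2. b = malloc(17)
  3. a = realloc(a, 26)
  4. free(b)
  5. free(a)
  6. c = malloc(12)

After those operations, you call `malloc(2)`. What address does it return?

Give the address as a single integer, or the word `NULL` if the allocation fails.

Answer: 12

Derivation:
Op 1: a = malloc(4) -> a = 0; heap: [0-3 ALLOC][4-57 FREE]
Op 2: b = malloc(17) -> b = 4; heap: [0-3 ALLOC][4-20 ALLOC][21-57 FREE]
Op 3: a = realloc(a, 26) -> a = 21; heap: [0-3 FREE][4-20 ALLOC][21-46 ALLOC][47-57 FREE]
Op 4: free(b) -> (freed b); heap: [0-20 FREE][21-46 ALLOC][47-57 FREE]
Op 5: free(a) -> (freed a); heap: [0-57 FREE]
Op 6: c = malloc(12) -> c = 0; heap: [0-11 ALLOC][12-57 FREE]
malloc(2): first-fit scan over [0-11 ALLOC][12-57 FREE] -> 12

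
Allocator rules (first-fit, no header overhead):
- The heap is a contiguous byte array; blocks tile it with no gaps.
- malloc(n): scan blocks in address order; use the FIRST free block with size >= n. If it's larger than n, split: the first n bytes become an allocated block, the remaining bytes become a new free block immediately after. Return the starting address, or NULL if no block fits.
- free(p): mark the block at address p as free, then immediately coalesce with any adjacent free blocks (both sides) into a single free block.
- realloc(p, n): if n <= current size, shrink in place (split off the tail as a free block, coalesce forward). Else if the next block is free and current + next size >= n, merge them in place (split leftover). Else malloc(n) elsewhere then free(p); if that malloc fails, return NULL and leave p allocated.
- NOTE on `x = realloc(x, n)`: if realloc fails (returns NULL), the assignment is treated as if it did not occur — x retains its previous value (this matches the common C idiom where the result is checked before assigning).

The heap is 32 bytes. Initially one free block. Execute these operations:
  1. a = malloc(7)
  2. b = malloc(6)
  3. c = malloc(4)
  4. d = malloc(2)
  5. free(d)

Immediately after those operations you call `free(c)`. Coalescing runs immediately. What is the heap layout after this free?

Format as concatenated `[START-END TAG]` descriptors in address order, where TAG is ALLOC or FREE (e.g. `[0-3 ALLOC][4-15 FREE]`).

Answer: [0-6 ALLOC][7-12 ALLOC][13-31 FREE]

Derivation:
Op 1: a = malloc(7) -> a = 0; heap: [0-6 ALLOC][7-31 FREE]
Op 2: b = malloc(6) -> b = 7; heap: [0-6 ALLOC][7-12 ALLOC][13-31 FREE]
Op 3: c = malloc(4) -> c = 13; heap: [0-6 ALLOC][7-12 ALLOC][13-16 ALLOC][17-31 FREE]
Op 4: d = malloc(2) -> d = 17; heap: [0-6 ALLOC][7-12 ALLOC][13-16 ALLOC][17-18 ALLOC][19-31 FREE]
Op 5: free(d) -> (freed d); heap: [0-6 ALLOC][7-12 ALLOC][13-16 ALLOC][17-31 FREE]
free(c): c = 13 -> block [13-16 ALLOC]; mark free, coalesce with adjacent free neighbors -> [0-6 ALLOC][7-12 ALLOC][13-31 FREE]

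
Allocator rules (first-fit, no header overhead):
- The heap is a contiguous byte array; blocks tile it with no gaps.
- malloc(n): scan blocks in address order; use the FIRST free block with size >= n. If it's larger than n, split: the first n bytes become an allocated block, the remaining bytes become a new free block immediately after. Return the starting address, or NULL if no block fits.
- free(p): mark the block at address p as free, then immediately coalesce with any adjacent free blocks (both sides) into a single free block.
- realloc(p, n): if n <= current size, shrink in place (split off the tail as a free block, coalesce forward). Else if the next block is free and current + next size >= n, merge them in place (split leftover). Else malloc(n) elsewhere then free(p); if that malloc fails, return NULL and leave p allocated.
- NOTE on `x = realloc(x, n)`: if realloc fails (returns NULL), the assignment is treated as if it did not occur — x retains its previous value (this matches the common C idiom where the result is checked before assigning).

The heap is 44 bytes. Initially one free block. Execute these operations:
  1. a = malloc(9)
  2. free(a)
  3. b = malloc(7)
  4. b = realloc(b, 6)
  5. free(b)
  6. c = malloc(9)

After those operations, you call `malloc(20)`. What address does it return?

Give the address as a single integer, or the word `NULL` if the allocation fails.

Op 1: a = malloc(9) -> a = 0; heap: [0-8 ALLOC][9-43 FREE]
Op 2: free(a) -> (freed a); heap: [0-43 FREE]
Op 3: b = malloc(7) -> b = 0; heap: [0-6 ALLOC][7-43 FREE]
Op 4: b = realloc(b, 6) -> b = 0; heap: [0-5 ALLOC][6-43 FREE]
Op 5: free(b) -> (freed b); heap: [0-43 FREE]
Op 6: c = malloc(9) -> c = 0; heap: [0-8 ALLOC][9-43 FREE]
malloc(20): first-fit scan over [0-8 ALLOC][9-43 FREE] -> 9

Answer: 9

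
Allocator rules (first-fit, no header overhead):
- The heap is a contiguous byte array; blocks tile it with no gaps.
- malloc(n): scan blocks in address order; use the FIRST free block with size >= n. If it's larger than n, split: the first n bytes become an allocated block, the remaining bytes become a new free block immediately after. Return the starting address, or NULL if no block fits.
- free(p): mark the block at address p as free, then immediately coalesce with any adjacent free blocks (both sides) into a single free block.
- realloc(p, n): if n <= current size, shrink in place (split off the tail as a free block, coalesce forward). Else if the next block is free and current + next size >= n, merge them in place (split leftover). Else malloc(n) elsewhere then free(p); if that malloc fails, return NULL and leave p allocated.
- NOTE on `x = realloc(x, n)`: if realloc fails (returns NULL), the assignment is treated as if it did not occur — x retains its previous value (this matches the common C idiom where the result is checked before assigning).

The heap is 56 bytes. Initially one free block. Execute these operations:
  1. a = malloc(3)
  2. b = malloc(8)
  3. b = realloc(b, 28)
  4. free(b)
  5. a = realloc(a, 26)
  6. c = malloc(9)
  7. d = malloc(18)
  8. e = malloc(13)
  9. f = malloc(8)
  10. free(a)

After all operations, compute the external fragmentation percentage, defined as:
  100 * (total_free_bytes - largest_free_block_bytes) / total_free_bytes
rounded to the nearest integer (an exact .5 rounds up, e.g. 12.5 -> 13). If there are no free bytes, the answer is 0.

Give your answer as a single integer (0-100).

Answer: 10

Derivation:
Op 1: a = malloc(3) -> a = 0; heap: [0-2 ALLOC][3-55 FREE]
Op 2: b = malloc(8) -> b = 3; heap: [0-2 ALLOC][3-10 ALLOC][11-55 FREE]
Op 3: b = realloc(b, 28) -> b = 3; heap: [0-2 ALLOC][3-30 ALLOC][31-55 FREE]
Op 4: free(b) -> (freed b); heap: [0-2 ALLOC][3-55 FREE]
Op 5: a = realloc(a, 26) -> a = 0; heap: [0-25 ALLOC][26-55 FREE]
Op 6: c = malloc(9) -> c = 26; heap: [0-25 ALLOC][26-34 ALLOC][35-55 FREE]
Op 7: d = malloc(18) -> d = 35; heap: [0-25 ALLOC][26-34 ALLOC][35-52 ALLOC][53-55 FREE]
Op 8: e = malloc(13) -> e = NULL; heap: [0-25 ALLOC][26-34 ALLOC][35-52 ALLOC][53-55 FREE]
Op 9: f = malloc(8) -> f = NULL; heap: [0-25 ALLOC][26-34 ALLOC][35-52 ALLOC][53-55 FREE]
Op 10: free(a) -> (freed a); heap: [0-25 FREE][26-34 ALLOC][35-52 ALLOC][53-55 FREE]
Free blocks: [26 3] total_free=29 largest=26 -> 100*(29-26)/29 = 300/29 ≈ 10.345 -> rounds to 10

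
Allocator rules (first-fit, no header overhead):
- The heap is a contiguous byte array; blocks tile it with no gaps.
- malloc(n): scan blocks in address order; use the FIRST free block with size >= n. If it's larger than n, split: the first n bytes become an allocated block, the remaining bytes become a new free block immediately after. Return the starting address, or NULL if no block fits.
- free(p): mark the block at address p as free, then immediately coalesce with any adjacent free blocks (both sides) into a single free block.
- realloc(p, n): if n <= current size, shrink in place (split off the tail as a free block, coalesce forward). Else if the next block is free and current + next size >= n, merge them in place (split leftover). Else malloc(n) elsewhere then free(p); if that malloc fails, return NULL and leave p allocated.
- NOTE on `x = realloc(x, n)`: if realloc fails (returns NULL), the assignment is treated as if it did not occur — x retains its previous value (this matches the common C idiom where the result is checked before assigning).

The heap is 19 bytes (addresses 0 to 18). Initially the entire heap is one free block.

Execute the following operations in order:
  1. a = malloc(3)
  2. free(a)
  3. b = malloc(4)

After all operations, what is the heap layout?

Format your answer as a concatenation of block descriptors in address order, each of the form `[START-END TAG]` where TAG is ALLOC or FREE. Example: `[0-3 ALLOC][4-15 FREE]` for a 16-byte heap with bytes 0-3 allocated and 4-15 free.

Answer: [0-3 ALLOC][4-18 FREE]

Derivation:
Op 1: a = malloc(3) -> a = 0; heap: [0-2 ALLOC][3-18 FREE]
Op 2: free(a) -> (freed a); heap: [0-18 FREE]
Op 3: b = malloc(4) -> b = 0; heap: [0-3 ALLOC][4-18 FREE]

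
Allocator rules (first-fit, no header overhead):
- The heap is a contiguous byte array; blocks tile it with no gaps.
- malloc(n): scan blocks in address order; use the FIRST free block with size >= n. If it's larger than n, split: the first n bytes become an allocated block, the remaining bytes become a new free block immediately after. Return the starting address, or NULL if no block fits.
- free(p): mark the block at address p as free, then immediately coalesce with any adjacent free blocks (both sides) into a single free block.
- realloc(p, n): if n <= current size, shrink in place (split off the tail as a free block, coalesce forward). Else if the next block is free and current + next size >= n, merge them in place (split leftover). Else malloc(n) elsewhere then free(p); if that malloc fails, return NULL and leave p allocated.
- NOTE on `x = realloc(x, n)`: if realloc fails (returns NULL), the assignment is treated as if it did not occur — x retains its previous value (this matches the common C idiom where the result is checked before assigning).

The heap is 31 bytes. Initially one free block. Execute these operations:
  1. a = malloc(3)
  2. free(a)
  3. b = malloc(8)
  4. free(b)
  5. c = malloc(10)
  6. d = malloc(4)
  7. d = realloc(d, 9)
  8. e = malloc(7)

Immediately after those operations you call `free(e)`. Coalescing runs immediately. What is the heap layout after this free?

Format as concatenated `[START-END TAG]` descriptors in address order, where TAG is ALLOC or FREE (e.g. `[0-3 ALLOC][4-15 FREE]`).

Answer: [0-9 ALLOC][10-18 ALLOC][19-30 FREE]

Derivation:
Op 1: a = malloc(3) -> a = 0; heap: [0-2 ALLOC][3-30 FREE]
Op 2: free(a) -> (freed a); heap: [0-30 FREE]
Op 3: b = malloc(8) -> b = 0; heap: [0-7 ALLOC][8-30 FREE]
Op 4: free(b) -> (freed b); heap: [0-30 FREE]
Op 5: c = malloc(10) -> c = 0; heap: [0-9 ALLOC][10-30 FREE]
Op 6: d = malloc(4) -> d = 10; heap: [0-9 ALLOC][10-13 ALLOC][14-30 FREE]
Op 7: d = realloc(d, 9) -> d = 10; heap: [0-9 ALLOC][10-18 ALLOC][19-30 FREE]
Op 8: e = malloc(7) -> e = 19; heap: [0-9 ALLOC][10-18 ALLOC][19-25 ALLOC][26-30 FREE]
free(e): e = 19 -> block [19-25 ALLOC]; mark free, coalesce with adjacent free neighbors -> [0-9 ALLOC][10-18 ALLOC][19-30 FREE]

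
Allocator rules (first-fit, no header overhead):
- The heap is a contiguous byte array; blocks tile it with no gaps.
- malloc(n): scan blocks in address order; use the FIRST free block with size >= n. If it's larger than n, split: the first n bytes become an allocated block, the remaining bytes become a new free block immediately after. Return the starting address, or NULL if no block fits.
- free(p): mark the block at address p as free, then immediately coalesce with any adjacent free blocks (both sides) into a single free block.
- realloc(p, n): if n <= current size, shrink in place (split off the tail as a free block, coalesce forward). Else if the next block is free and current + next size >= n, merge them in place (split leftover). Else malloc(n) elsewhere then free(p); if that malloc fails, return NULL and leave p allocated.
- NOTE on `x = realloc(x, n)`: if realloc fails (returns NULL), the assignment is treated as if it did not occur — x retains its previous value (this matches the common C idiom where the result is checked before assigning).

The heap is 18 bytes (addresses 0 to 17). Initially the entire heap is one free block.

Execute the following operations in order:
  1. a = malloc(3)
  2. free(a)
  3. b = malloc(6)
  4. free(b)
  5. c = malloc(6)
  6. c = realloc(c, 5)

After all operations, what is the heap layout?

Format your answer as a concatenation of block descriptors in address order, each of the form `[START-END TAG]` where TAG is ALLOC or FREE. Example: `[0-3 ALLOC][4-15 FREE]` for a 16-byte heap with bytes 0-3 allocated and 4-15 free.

Op 1: a = malloc(3) -> a = 0; heap: [0-2 ALLOC][3-17 FREE]
Op 2: free(a) -> (freed a); heap: [0-17 FREE]
Op 3: b = malloc(6) -> b = 0; heap: [0-5 ALLOC][6-17 FREE]
Op 4: free(b) -> (freed b); heap: [0-17 FREE]
Op 5: c = malloc(6) -> c = 0; heap: [0-5 ALLOC][6-17 FREE]
Op 6: c = realloc(c, 5) -> c = 0; heap: [0-4 ALLOC][5-17 FREE]

Answer: [0-4 ALLOC][5-17 FREE]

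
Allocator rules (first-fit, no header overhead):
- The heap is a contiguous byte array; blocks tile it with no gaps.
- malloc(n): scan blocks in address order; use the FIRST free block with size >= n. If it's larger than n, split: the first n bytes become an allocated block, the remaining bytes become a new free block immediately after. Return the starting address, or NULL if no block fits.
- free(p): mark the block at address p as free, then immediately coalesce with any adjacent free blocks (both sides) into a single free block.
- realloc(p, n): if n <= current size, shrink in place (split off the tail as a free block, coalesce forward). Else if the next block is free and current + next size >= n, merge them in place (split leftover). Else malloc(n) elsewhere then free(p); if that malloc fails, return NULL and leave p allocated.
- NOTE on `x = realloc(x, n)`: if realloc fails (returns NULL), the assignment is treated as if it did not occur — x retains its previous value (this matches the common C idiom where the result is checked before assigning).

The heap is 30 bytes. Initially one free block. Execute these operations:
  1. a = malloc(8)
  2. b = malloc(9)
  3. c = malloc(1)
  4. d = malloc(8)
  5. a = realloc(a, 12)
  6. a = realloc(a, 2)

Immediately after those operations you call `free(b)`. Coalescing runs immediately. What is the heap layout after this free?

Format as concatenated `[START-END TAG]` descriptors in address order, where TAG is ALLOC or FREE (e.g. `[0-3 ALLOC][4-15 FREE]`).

Answer: [0-1 ALLOC][2-16 FREE][17-17 ALLOC][18-25 ALLOC][26-29 FREE]

Derivation:
Op 1: a = malloc(8) -> a = 0; heap: [0-7 ALLOC][8-29 FREE]
Op 2: b = malloc(9) -> b = 8; heap: [0-7 ALLOC][8-16 ALLOC][17-29 FREE]
Op 3: c = malloc(1) -> c = 17; heap: [0-7 ALLOC][8-16 ALLOC][17-17 ALLOC][18-29 FREE]
Op 4: d = malloc(8) -> d = 18; heap: [0-7 ALLOC][8-16 ALLOC][17-17 ALLOC][18-25 ALLOC][26-29 FREE]
Op 5: a = realloc(a, 12) -> NULL (a unchanged); heap: [0-7 ALLOC][8-16 ALLOC][17-17 ALLOC][18-25 ALLOC][26-29 FREE]
Op 6: a = realloc(a, 2) -> a = 0; heap: [0-1 ALLOC][2-7 FREE][8-16 ALLOC][17-17 ALLOC][18-25 ALLOC][26-29 FREE]
free(b): b = 8 -> block [8-16 ALLOC]; mark free, coalesce with adjacent free neighbors -> [0-1 ALLOC][2-16 FREE][17-17 ALLOC][18-25 ALLOC][26-29 FREE]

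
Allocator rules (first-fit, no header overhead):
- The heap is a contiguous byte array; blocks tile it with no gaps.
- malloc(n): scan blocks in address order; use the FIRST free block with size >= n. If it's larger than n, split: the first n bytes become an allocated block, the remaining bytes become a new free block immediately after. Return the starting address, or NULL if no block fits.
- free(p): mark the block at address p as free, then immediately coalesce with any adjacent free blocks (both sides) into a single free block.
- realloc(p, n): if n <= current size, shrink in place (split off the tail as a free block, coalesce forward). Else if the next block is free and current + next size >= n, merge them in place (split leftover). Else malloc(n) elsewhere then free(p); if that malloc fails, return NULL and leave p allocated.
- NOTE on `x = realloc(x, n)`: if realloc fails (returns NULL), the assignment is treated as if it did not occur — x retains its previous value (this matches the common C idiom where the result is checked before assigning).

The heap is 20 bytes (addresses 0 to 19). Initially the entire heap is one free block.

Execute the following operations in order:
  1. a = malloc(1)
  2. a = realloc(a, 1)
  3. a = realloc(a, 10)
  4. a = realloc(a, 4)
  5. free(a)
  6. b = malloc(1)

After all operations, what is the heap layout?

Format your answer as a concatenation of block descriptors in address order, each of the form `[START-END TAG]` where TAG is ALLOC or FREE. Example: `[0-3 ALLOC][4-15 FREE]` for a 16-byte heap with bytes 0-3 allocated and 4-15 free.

Answer: [0-0 ALLOC][1-19 FREE]

Derivation:
Op 1: a = malloc(1) -> a = 0; heap: [0-0 ALLOC][1-19 FREE]
Op 2: a = realloc(a, 1) -> a = 0; heap: [0-0 ALLOC][1-19 FREE]
Op 3: a = realloc(a, 10) -> a = 0; heap: [0-9 ALLOC][10-19 FREE]
Op 4: a = realloc(a, 4) -> a = 0; heap: [0-3 ALLOC][4-19 FREE]
Op 5: free(a) -> (freed a); heap: [0-19 FREE]
Op 6: b = malloc(1) -> b = 0; heap: [0-0 ALLOC][1-19 FREE]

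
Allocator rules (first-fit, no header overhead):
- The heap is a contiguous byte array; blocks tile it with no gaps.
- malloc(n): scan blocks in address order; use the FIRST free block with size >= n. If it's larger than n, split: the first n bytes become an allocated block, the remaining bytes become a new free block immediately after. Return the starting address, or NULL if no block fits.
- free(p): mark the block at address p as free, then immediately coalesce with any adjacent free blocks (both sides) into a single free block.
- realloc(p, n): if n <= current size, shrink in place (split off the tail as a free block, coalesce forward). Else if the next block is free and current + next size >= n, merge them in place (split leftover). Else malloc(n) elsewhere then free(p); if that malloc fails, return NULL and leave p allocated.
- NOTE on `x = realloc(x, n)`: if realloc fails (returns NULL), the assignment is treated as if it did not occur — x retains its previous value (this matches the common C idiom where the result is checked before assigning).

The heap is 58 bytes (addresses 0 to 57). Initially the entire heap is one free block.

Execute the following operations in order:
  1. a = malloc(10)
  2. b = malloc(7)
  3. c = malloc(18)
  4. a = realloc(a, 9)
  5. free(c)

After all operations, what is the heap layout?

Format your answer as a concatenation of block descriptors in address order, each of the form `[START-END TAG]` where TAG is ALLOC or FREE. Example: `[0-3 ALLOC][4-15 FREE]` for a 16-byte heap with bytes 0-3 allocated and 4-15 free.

Answer: [0-8 ALLOC][9-9 FREE][10-16 ALLOC][17-57 FREE]

Derivation:
Op 1: a = malloc(10) -> a = 0; heap: [0-9 ALLOC][10-57 FREE]
Op 2: b = malloc(7) -> b = 10; heap: [0-9 ALLOC][10-16 ALLOC][17-57 FREE]
Op 3: c = malloc(18) -> c = 17; heap: [0-9 ALLOC][10-16 ALLOC][17-34 ALLOC][35-57 FREE]
Op 4: a = realloc(a, 9) -> a = 0; heap: [0-8 ALLOC][9-9 FREE][10-16 ALLOC][17-34 ALLOC][35-57 FREE]
Op 5: free(c) -> (freed c); heap: [0-8 ALLOC][9-9 FREE][10-16 ALLOC][17-57 FREE]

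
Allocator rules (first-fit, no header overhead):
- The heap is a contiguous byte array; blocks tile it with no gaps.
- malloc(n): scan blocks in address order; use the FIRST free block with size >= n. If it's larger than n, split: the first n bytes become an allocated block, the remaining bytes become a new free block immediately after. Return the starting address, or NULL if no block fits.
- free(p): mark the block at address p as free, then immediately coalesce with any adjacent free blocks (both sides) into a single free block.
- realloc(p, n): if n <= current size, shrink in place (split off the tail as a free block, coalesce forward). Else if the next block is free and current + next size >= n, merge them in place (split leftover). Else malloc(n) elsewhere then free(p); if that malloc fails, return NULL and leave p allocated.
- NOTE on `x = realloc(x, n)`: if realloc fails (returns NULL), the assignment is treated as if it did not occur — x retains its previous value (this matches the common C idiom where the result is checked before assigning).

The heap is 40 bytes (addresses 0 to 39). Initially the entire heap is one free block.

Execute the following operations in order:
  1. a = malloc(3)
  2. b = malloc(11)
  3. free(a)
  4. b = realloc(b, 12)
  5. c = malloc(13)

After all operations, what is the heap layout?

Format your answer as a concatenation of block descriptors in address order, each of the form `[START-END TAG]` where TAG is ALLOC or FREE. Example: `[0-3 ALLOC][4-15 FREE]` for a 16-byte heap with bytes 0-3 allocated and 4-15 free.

Answer: [0-2 FREE][3-14 ALLOC][15-27 ALLOC][28-39 FREE]

Derivation:
Op 1: a = malloc(3) -> a = 0; heap: [0-2 ALLOC][3-39 FREE]
Op 2: b = malloc(11) -> b = 3; heap: [0-2 ALLOC][3-13 ALLOC][14-39 FREE]
Op 3: free(a) -> (freed a); heap: [0-2 FREE][3-13 ALLOC][14-39 FREE]
Op 4: b = realloc(b, 12) -> b = 3; heap: [0-2 FREE][3-14 ALLOC][15-39 FREE]
Op 5: c = malloc(13) -> c = 15; heap: [0-2 FREE][3-14 ALLOC][15-27 ALLOC][28-39 FREE]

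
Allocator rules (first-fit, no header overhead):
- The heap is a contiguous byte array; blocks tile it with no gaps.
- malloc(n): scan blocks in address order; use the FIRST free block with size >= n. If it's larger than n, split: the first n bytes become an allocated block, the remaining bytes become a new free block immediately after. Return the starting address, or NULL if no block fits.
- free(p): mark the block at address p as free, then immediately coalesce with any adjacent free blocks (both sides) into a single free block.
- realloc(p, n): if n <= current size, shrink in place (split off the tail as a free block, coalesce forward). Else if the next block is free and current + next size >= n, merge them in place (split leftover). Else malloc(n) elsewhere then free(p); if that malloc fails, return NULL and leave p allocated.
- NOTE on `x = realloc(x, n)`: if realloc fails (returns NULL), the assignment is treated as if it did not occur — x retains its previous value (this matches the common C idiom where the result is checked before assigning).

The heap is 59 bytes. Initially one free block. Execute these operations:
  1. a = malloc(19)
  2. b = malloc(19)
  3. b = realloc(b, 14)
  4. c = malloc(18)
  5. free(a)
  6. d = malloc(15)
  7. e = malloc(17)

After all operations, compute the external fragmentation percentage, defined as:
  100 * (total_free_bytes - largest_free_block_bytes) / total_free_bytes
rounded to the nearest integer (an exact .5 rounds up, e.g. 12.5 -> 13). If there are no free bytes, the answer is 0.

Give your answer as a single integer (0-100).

Op 1: a = malloc(19) -> a = 0; heap: [0-18 ALLOC][19-58 FREE]
Op 2: b = malloc(19) -> b = 19; heap: [0-18 ALLOC][19-37 ALLOC][38-58 FREE]
Op 3: b = realloc(b, 14) -> b = 19; heap: [0-18 ALLOC][19-32 ALLOC][33-58 FREE]
Op 4: c = malloc(18) -> c = 33; heap: [0-18 ALLOC][19-32 ALLOC][33-50 ALLOC][51-58 FREE]
Op 5: free(a) -> (freed a); heap: [0-18 FREE][19-32 ALLOC][33-50 ALLOC][51-58 FREE]
Op 6: d = malloc(15) -> d = 0; heap: [0-14 ALLOC][15-18 FREE][19-32 ALLOC][33-50 ALLOC][51-58 FREE]
Op 7: e = malloc(17) -> e = NULL; heap: [0-14 ALLOC][15-18 FREE][19-32 ALLOC][33-50 ALLOC][51-58 FREE]
Free blocks: [4 8] total_free=12 largest=8 -> 100*(12-8)/12 = 400/12 ≈ 33.333 -> rounds to 33

Answer: 33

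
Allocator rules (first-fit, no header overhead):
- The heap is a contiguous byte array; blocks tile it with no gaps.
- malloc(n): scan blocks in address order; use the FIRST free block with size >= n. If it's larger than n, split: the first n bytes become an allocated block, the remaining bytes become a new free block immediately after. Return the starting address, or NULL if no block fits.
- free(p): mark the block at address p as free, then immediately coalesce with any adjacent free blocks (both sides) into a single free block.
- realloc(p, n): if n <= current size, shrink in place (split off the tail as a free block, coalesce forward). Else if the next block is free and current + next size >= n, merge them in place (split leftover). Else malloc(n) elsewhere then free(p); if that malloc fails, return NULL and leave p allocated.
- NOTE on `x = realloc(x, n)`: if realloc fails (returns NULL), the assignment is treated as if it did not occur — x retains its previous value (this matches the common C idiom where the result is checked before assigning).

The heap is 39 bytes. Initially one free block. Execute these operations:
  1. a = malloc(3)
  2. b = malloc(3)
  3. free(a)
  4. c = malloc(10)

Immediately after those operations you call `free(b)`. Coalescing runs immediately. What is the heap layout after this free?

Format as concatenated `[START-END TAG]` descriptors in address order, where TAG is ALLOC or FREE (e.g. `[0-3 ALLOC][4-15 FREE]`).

Op 1: a = malloc(3) -> a = 0; heap: [0-2 ALLOC][3-38 FREE]
Op 2: b = malloc(3) -> b = 3; heap: [0-2 ALLOC][3-5 ALLOC][6-38 FREE]
Op 3: free(a) -> (freed a); heap: [0-2 FREE][3-5 ALLOC][6-38 FREE]
Op 4: c = malloc(10) -> c = 6; heap: [0-2 FREE][3-5 ALLOC][6-15 ALLOC][16-38 FREE]
free(b): b = 3 -> block [3-5 ALLOC]; mark free, coalesce with adjacent free neighbors -> [0-5 FREE][6-15 ALLOC][16-38 FREE]

Answer: [0-5 FREE][6-15 ALLOC][16-38 FREE]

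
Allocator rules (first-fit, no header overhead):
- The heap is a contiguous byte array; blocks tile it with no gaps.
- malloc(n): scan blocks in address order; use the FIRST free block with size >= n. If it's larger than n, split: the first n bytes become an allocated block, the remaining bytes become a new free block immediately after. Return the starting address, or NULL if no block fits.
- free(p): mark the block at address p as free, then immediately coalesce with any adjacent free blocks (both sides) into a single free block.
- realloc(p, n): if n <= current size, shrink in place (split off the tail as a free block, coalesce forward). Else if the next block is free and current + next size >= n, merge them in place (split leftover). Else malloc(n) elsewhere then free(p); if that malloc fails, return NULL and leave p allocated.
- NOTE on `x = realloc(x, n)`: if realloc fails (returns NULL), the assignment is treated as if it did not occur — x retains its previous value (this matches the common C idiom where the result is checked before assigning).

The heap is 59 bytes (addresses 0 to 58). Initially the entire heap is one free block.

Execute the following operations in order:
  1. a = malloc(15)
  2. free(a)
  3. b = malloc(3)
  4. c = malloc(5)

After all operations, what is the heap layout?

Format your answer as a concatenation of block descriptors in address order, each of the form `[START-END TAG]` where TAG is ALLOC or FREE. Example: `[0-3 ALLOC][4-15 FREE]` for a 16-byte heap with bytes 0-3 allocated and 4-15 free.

Op 1: a = malloc(15) -> a = 0; heap: [0-14 ALLOC][15-58 FREE]
Op 2: free(a) -> (freed a); heap: [0-58 FREE]
Op 3: b = malloc(3) -> b = 0; heap: [0-2 ALLOC][3-58 FREE]
Op 4: c = malloc(5) -> c = 3; heap: [0-2 ALLOC][3-7 ALLOC][8-58 FREE]

Answer: [0-2 ALLOC][3-7 ALLOC][8-58 FREE]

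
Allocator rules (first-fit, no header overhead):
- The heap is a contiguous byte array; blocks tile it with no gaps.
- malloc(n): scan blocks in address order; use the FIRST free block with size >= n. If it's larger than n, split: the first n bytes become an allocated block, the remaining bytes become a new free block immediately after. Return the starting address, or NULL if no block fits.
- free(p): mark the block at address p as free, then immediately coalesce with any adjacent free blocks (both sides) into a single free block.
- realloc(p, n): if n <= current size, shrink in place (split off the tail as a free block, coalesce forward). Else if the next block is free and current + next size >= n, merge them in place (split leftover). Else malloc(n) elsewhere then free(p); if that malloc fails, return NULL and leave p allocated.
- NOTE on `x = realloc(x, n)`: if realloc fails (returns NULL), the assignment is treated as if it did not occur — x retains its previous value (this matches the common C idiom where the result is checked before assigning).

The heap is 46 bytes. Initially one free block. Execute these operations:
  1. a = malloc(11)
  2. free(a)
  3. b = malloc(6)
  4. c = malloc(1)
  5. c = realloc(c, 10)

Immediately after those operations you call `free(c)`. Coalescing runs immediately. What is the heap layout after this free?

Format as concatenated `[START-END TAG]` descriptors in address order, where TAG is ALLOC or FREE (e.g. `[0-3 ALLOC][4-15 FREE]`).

Op 1: a = malloc(11) -> a = 0; heap: [0-10 ALLOC][11-45 FREE]
Op 2: free(a) -> (freed a); heap: [0-45 FREE]
Op 3: b = malloc(6) -> b = 0; heap: [0-5 ALLOC][6-45 FREE]
Op 4: c = malloc(1) -> c = 6; heap: [0-5 ALLOC][6-6 ALLOC][7-45 FREE]
Op 5: c = realloc(c, 10) -> c = 6; heap: [0-5 ALLOC][6-15 ALLOC][16-45 FREE]
free(c): c = 6 -> block [6-15 ALLOC]; mark free, coalesce with adjacent free neighbors -> [0-5 ALLOC][6-45 FREE]

Answer: [0-5 ALLOC][6-45 FREE]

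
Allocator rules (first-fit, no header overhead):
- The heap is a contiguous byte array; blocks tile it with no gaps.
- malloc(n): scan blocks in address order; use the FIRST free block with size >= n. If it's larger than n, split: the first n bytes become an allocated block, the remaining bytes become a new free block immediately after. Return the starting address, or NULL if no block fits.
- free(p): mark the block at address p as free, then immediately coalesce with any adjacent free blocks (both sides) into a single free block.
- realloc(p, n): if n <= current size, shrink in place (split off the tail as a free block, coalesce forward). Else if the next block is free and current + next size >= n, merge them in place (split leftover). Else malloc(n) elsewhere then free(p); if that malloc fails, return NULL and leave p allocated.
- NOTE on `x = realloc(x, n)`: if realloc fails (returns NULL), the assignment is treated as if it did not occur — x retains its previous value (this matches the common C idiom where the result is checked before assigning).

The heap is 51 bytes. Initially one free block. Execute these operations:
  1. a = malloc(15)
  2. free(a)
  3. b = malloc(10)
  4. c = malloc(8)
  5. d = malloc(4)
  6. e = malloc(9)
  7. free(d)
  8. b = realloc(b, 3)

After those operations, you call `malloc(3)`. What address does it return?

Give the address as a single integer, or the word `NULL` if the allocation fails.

Op 1: a = malloc(15) -> a = 0; heap: [0-14 ALLOC][15-50 FREE]
Op 2: free(a) -> (freed a); heap: [0-50 FREE]
Op 3: b = malloc(10) -> b = 0; heap: [0-9 ALLOC][10-50 FREE]
Op 4: c = malloc(8) -> c = 10; heap: [0-9 ALLOC][10-17 ALLOC][18-50 FREE]
Op 5: d = malloc(4) -> d = 18; heap: [0-9 ALLOC][10-17 ALLOC][18-21 ALLOC][22-50 FREE]
Op 6: e = malloc(9) -> e = 22; heap: [0-9 ALLOC][10-17 ALLOC][18-21 ALLOC][22-30 ALLOC][31-50 FREE]
Op 7: free(d) -> (freed d); heap: [0-9 ALLOC][10-17 ALLOC][18-21 FREE][22-30 ALLOC][31-50 FREE]
Op 8: b = realloc(b, 3) -> b = 0; heap: [0-2 ALLOC][3-9 FREE][10-17 ALLOC][18-21 FREE][22-30 ALLOC][31-50 FREE]
malloc(3): first-fit scan over [0-2 ALLOC][3-9 FREE][10-17 ALLOC][18-21 FREE][22-30 ALLOC][31-50 FREE] -> 3

Answer: 3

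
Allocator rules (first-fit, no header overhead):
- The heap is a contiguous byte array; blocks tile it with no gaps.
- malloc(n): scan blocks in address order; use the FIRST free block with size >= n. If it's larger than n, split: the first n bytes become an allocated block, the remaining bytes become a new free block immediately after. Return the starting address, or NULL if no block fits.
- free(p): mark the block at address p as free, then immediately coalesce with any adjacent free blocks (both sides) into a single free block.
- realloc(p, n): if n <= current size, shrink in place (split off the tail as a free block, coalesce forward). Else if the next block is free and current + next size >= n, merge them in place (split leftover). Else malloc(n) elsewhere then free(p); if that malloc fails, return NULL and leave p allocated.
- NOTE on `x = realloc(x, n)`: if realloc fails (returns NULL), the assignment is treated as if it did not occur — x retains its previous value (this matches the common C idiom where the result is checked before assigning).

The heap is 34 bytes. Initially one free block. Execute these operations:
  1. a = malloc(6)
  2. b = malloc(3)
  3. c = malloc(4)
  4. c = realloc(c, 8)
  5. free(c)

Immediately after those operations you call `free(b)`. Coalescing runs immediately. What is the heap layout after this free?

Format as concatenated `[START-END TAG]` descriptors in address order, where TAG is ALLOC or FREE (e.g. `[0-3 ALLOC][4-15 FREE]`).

Op 1: a = malloc(6) -> a = 0; heap: [0-5 ALLOC][6-33 FREE]
Op 2: b = malloc(3) -> b = 6; heap: [0-5 ALLOC][6-8 ALLOC][9-33 FREE]
Op 3: c = malloc(4) -> c = 9; heap: [0-5 ALLOC][6-8 ALLOC][9-12 ALLOC][13-33 FREE]
Op 4: c = realloc(c, 8) -> c = 9; heap: [0-5 ALLOC][6-8 ALLOC][9-16 ALLOC][17-33 FREE]
Op 5: free(c) -> (freed c); heap: [0-5 ALLOC][6-8 ALLOC][9-33 FREE]
free(b): b = 6 -> block [6-8 ALLOC]; mark free, coalesce with adjacent free neighbors -> [0-5 ALLOC][6-33 FREE]

Answer: [0-5 ALLOC][6-33 FREE]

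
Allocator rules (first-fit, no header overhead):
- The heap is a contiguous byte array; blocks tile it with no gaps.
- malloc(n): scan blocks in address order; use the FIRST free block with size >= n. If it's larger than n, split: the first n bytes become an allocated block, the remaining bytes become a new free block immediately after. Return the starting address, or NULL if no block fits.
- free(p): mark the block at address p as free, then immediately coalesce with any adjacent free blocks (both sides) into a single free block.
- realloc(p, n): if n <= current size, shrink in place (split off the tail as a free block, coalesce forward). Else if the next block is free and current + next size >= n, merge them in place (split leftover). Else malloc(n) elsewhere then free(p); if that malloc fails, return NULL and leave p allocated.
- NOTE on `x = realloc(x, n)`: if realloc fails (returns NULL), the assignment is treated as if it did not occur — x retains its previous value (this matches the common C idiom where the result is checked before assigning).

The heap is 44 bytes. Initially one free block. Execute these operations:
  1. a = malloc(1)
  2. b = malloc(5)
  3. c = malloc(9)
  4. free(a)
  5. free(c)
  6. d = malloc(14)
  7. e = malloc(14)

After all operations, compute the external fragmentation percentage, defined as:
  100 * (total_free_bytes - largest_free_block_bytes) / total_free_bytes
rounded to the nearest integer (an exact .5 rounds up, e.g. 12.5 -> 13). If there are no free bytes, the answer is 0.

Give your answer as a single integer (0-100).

Answer: 9

Derivation:
Op 1: a = malloc(1) -> a = 0; heap: [0-0 ALLOC][1-43 FREE]
Op 2: b = malloc(5) -> b = 1; heap: [0-0 ALLOC][1-5 ALLOC][6-43 FREE]
Op 3: c = malloc(9) -> c = 6; heap: [0-0 ALLOC][1-5 ALLOC][6-14 ALLOC][15-43 FREE]
Op 4: free(a) -> (freed a); heap: [0-0 FREE][1-5 ALLOC][6-14 ALLOC][15-43 FREE]
Op 5: free(c) -> (freed c); heap: [0-0 FREE][1-5 ALLOC][6-43 FREE]
Op 6: d = malloc(14) -> d = 6; heap: [0-0 FREE][1-5 ALLOC][6-19 ALLOC][20-43 FREE]
Op 7: e = malloc(14) -> e = 20; heap: [0-0 FREE][1-5 ALLOC][6-19 ALLOC][20-33 ALLOC][34-43 FREE]
Free blocks: [1 10] total_free=11 largest=10 -> 100*(11-10)/11 = 100/11 ≈ 9.091 -> rounds to 9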